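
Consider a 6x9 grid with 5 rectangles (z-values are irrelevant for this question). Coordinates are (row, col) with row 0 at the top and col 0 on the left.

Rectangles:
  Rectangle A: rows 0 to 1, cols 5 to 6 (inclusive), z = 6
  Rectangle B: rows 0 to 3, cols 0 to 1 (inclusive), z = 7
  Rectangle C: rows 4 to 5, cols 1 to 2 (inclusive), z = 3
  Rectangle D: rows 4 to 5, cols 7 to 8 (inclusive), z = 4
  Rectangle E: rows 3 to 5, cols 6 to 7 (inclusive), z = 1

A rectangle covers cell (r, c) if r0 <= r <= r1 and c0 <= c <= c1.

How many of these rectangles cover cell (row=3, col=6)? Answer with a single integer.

Check cell (3,6):
  A: rows 0-1 cols 5-6 -> outside (row miss)
  B: rows 0-3 cols 0-1 -> outside (col miss)
  C: rows 4-5 cols 1-2 -> outside (row miss)
  D: rows 4-5 cols 7-8 -> outside (row miss)
  E: rows 3-5 cols 6-7 -> covers
Count covering = 1

Answer: 1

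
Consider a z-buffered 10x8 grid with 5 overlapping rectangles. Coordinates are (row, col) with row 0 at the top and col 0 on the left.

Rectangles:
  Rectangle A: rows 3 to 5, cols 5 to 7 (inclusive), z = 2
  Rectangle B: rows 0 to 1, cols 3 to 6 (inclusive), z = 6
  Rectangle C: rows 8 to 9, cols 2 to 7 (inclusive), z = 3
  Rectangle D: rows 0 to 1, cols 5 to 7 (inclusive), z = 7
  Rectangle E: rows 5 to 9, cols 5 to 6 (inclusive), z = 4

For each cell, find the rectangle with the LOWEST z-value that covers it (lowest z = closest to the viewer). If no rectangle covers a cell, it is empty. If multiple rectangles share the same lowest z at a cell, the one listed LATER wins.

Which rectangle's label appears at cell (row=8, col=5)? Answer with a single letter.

Answer: C

Derivation:
Check cell (8,5):
  A: rows 3-5 cols 5-7 -> outside (row miss)
  B: rows 0-1 cols 3-6 -> outside (row miss)
  C: rows 8-9 cols 2-7 z=3 -> covers; best now C (z=3)
  D: rows 0-1 cols 5-7 -> outside (row miss)
  E: rows 5-9 cols 5-6 z=4 -> covers; best now C (z=3)
Winner: C at z=3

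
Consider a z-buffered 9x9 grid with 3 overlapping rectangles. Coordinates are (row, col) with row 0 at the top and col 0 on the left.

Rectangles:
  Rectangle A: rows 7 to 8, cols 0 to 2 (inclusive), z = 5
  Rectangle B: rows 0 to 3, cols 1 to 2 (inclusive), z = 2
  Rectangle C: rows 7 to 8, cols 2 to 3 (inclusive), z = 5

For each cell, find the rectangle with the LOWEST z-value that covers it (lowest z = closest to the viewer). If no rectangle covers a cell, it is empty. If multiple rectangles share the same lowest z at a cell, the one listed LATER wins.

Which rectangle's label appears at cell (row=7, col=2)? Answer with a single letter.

Check cell (7,2):
  A: rows 7-8 cols 0-2 z=5 -> covers; best now A (z=5)
  B: rows 0-3 cols 1-2 -> outside (row miss)
  C: rows 7-8 cols 2-3 z=5 -> covers; best now C (z=5)
Winner: C at z=5

Answer: C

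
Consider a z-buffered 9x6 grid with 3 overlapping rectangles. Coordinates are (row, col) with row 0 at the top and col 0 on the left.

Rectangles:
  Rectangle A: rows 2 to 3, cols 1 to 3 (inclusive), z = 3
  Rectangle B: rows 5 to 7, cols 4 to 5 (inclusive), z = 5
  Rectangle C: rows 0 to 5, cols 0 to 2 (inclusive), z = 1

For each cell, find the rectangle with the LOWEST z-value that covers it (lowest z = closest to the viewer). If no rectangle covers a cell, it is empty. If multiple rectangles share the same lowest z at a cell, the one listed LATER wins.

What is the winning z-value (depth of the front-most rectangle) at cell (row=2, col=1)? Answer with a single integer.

Check cell (2,1):
  A: rows 2-3 cols 1-3 z=3 -> covers; best now A (z=3)
  B: rows 5-7 cols 4-5 -> outside (row miss)
  C: rows 0-5 cols 0-2 z=1 -> covers; best now C (z=1)
Winner: C at z=1

Answer: 1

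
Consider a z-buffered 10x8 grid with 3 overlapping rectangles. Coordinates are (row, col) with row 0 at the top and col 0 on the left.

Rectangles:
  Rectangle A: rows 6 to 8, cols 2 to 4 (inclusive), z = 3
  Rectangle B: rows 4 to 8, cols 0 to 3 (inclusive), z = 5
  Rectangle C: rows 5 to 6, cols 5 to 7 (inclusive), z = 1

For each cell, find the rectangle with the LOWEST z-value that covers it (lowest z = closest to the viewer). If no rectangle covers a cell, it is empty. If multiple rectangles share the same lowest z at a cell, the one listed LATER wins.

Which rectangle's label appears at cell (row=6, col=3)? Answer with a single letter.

Answer: A

Derivation:
Check cell (6,3):
  A: rows 6-8 cols 2-4 z=3 -> covers; best now A (z=3)
  B: rows 4-8 cols 0-3 z=5 -> covers; best now A (z=3)
  C: rows 5-6 cols 5-7 -> outside (col miss)
Winner: A at z=3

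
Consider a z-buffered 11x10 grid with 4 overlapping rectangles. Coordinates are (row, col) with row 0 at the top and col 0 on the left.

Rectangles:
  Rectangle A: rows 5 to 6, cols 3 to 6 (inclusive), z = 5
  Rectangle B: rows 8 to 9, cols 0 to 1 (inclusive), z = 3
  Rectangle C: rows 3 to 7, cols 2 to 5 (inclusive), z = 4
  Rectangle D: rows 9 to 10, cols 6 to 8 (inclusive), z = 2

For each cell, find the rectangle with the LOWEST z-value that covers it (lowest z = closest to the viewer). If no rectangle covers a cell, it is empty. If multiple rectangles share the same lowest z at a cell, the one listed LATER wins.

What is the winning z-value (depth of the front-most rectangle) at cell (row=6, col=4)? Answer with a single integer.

Answer: 4

Derivation:
Check cell (6,4):
  A: rows 5-6 cols 3-6 z=5 -> covers; best now A (z=5)
  B: rows 8-9 cols 0-1 -> outside (row miss)
  C: rows 3-7 cols 2-5 z=4 -> covers; best now C (z=4)
  D: rows 9-10 cols 6-8 -> outside (row miss)
Winner: C at z=4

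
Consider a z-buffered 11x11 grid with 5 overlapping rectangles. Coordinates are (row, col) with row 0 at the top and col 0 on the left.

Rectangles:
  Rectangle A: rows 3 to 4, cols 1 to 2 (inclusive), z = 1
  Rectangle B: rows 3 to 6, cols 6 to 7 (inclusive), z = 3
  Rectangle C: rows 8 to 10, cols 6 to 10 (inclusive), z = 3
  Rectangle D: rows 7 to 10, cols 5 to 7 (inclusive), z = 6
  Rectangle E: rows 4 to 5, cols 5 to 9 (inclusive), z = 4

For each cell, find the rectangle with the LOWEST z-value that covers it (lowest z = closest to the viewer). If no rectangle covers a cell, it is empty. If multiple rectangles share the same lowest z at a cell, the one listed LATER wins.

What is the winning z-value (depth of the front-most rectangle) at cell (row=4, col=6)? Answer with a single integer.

Check cell (4,6):
  A: rows 3-4 cols 1-2 -> outside (col miss)
  B: rows 3-6 cols 6-7 z=3 -> covers; best now B (z=3)
  C: rows 8-10 cols 6-10 -> outside (row miss)
  D: rows 7-10 cols 5-7 -> outside (row miss)
  E: rows 4-5 cols 5-9 z=4 -> covers; best now B (z=3)
Winner: B at z=3

Answer: 3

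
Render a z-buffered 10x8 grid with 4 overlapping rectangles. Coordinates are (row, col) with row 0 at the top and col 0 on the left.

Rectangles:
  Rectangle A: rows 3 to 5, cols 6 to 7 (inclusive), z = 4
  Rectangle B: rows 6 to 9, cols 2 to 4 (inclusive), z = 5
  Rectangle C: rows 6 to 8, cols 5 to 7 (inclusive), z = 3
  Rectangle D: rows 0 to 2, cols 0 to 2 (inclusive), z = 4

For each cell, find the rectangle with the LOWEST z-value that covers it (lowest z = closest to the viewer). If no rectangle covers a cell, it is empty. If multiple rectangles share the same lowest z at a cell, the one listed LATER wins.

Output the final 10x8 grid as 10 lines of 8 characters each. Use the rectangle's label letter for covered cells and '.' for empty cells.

DDD.....
DDD.....
DDD.....
......AA
......AA
......AA
..BBBCCC
..BBBCCC
..BBBCCC
..BBB...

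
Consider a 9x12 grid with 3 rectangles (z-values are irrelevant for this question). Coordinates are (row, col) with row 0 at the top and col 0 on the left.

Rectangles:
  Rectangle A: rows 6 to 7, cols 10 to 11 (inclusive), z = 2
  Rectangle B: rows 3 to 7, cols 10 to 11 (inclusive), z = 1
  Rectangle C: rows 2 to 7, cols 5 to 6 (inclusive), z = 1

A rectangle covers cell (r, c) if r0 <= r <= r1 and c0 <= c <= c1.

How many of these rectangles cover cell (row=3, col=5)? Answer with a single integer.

Answer: 1

Derivation:
Check cell (3,5):
  A: rows 6-7 cols 10-11 -> outside (row miss)
  B: rows 3-7 cols 10-11 -> outside (col miss)
  C: rows 2-7 cols 5-6 -> covers
Count covering = 1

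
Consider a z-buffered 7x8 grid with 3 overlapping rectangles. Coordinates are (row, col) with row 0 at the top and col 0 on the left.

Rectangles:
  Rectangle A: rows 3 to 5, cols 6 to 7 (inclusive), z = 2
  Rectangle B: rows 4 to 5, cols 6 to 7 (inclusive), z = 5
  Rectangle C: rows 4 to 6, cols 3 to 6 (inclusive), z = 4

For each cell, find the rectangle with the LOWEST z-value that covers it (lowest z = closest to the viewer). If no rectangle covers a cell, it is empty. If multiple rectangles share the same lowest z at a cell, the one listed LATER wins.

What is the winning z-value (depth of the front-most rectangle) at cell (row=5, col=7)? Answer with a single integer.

Answer: 2

Derivation:
Check cell (5,7):
  A: rows 3-5 cols 6-7 z=2 -> covers; best now A (z=2)
  B: rows 4-5 cols 6-7 z=5 -> covers; best now A (z=2)
  C: rows 4-6 cols 3-6 -> outside (col miss)
Winner: A at z=2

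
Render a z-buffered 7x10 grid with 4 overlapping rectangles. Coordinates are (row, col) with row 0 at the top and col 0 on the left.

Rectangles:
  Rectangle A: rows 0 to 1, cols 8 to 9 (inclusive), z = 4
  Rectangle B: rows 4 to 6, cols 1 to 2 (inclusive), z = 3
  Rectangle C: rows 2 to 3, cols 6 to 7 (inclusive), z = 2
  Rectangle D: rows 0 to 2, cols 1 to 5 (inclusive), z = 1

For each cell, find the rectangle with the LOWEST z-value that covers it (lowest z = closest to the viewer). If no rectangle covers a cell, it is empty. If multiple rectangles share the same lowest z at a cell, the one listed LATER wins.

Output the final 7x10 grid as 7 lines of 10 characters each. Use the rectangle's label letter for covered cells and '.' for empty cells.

.DDDDD..AA
.DDDDD..AA
.DDDDDCC..
......CC..
.BB.......
.BB.......
.BB.......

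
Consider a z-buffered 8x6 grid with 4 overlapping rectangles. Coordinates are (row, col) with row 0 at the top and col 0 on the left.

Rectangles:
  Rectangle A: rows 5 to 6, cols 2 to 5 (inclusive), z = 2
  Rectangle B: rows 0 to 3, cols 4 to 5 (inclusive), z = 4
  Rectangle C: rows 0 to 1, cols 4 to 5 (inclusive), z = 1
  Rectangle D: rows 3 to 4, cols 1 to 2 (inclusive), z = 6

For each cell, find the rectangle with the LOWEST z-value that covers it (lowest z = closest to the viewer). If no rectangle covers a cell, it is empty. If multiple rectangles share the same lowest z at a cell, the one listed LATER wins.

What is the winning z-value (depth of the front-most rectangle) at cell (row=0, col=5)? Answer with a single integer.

Answer: 1

Derivation:
Check cell (0,5):
  A: rows 5-6 cols 2-5 -> outside (row miss)
  B: rows 0-3 cols 4-5 z=4 -> covers; best now B (z=4)
  C: rows 0-1 cols 4-5 z=1 -> covers; best now C (z=1)
  D: rows 3-4 cols 1-2 -> outside (row miss)
Winner: C at z=1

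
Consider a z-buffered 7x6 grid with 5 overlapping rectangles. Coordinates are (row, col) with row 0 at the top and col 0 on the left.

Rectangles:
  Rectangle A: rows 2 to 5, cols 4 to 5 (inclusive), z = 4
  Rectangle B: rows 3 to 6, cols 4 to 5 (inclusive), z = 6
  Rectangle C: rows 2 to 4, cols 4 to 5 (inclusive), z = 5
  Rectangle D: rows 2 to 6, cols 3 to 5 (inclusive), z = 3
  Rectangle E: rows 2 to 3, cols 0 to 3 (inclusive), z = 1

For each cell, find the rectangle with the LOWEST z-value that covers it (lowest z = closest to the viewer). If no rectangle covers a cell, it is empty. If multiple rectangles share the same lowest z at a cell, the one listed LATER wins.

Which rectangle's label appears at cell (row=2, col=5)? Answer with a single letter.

Answer: D

Derivation:
Check cell (2,5):
  A: rows 2-5 cols 4-5 z=4 -> covers; best now A (z=4)
  B: rows 3-6 cols 4-5 -> outside (row miss)
  C: rows 2-4 cols 4-5 z=5 -> covers; best now A (z=4)
  D: rows 2-6 cols 3-5 z=3 -> covers; best now D (z=3)
  E: rows 2-3 cols 0-3 -> outside (col miss)
Winner: D at z=3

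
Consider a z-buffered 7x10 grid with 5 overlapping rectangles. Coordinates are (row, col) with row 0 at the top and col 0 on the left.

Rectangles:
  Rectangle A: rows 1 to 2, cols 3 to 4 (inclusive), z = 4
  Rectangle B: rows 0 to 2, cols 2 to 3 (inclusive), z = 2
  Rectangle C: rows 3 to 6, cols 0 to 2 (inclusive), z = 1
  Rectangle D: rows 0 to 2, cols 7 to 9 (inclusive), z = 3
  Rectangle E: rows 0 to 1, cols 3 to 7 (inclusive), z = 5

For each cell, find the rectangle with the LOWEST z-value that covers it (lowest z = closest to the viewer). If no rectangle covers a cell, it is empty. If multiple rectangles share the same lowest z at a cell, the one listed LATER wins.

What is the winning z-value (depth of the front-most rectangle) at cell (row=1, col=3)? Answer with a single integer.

Check cell (1,3):
  A: rows 1-2 cols 3-4 z=4 -> covers; best now A (z=4)
  B: rows 0-2 cols 2-3 z=2 -> covers; best now B (z=2)
  C: rows 3-6 cols 0-2 -> outside (row miss)
  D: rows 0-2 cols 7-9 -> outside (col miss)
  E: rows 0-1 cols 3-7 z=5 -> covers; best now B (z=2)
Winner: B at z=2

Answer: 2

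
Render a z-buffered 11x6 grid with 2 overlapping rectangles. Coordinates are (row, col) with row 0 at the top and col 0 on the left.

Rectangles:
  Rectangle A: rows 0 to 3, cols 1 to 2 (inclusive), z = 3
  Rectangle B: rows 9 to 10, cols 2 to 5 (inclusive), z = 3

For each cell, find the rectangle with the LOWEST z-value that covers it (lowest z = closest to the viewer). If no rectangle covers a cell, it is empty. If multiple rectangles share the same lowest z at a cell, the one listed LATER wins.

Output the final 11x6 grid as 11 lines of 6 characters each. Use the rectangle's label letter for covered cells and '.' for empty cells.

.AA...
.AA...
.AA...
.AA...
......
......
......
......
......
..BBBB
..BBBB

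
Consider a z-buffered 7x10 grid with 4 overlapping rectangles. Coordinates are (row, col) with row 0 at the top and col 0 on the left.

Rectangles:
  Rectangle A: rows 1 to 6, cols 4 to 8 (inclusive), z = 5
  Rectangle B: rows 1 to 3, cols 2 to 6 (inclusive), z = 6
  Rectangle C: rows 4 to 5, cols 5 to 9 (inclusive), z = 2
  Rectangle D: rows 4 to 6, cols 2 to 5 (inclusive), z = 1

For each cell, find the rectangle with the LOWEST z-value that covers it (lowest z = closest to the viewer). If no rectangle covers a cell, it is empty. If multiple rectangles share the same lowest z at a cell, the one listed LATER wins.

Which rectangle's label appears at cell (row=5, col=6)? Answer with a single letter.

Answer: C

Derivation:
Check cell (5,6):
  A: rows 1-6 cols 4-8 z=5 -> covers; best now A (z=5)
  B: rows 1-3 cols 2-6 -> outside (row miss)
  C: rows 4-5 cols 5-9 z=2 -> covers; best now C (z=2)
  D: rows 4-6 cols 2-5 -> outside (col miss)
Winner: C at z=2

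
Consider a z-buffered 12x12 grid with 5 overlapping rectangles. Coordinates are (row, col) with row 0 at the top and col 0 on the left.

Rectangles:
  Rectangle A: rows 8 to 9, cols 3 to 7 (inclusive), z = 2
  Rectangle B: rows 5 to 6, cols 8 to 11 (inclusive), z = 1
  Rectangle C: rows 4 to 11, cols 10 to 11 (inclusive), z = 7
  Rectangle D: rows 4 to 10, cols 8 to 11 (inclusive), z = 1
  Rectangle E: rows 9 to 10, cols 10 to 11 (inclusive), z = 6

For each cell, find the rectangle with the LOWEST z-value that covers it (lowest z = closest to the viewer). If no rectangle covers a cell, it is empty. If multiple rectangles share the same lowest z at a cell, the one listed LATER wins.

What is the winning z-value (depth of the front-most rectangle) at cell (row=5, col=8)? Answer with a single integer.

Answer: 1

Derivation:
Check cell (5,8):
  A: rows 8-9 cols 3-7 -> outside (row miss)
  B: rows 5-6 cols 8-11 z=1 -> covers; best now B (z=1)
  C: rows 4-11 cols 10-11 -> outside (col miss)
  D: rows 4-10 cols 8-11 z=1 -> covers; best now D (z=1)
  E: rows 9-10 cols 10-11 -> outside (row miss)
Winner: D at z=1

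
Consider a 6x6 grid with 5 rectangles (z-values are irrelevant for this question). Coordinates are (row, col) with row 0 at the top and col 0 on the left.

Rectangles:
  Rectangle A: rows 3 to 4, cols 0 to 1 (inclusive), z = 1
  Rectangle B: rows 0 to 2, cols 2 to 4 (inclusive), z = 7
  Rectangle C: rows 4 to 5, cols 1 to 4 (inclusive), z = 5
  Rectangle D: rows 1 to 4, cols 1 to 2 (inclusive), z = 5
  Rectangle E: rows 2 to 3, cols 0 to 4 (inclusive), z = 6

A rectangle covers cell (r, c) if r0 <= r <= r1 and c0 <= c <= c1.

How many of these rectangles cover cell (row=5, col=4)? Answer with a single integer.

Check cell (5,4):
  A: rows 3-4 cols 0-1 -> outside (row miss)
  B: rows 0-2 cols 2-4 -> outside (row miss)
  C: rows 4-5 cols 1-4 -> covers
  D: rows 1-4 cols 1-2 -> outside (row miss)
  E: rows 2-3 cols 0-4 -> outside (row miss)
Count covering = 1

Answer: 1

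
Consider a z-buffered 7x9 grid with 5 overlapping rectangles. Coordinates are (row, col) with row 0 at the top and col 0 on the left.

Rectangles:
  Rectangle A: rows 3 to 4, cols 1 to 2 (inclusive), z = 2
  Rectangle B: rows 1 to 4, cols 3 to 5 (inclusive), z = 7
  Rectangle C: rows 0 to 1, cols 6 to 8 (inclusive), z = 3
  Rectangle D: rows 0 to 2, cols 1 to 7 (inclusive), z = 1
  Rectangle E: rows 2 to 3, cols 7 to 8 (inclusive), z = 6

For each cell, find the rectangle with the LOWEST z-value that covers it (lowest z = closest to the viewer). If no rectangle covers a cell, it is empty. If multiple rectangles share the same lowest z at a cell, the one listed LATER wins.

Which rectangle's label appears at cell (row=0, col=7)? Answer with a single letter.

Check cell (0,7):
  A: rows 3-4 cols 1-2 -> outside (row miss)
  B: rows 1-4 cols 3-5 -> outside (row miss)
  C: rows 0-1 cols 6-8 z=3 -> covers; best now C (z=3)
  D: rows 0-2 cols 1-7 z=1 -> covers; best now D (z=1)
  E: rows 2-3 cols 7-8 -> outside (row miss)
Winner: D at z=1

Answer: D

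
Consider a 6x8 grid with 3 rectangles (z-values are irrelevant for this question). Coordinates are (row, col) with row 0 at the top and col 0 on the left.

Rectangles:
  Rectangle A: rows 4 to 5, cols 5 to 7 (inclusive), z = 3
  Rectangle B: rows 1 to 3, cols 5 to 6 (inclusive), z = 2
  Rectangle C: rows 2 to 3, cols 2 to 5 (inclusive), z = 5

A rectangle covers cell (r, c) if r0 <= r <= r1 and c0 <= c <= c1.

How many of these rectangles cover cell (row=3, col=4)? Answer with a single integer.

Check cell (3,4):
  A: rows 4-5 cols 5-7 -> outside (row miss)
  B: rows 1-3 cols 5-6 -> outside (col miss)
  C: rows 2-3 cols 2-5 -> covers
Count covering = 1

Answer: 1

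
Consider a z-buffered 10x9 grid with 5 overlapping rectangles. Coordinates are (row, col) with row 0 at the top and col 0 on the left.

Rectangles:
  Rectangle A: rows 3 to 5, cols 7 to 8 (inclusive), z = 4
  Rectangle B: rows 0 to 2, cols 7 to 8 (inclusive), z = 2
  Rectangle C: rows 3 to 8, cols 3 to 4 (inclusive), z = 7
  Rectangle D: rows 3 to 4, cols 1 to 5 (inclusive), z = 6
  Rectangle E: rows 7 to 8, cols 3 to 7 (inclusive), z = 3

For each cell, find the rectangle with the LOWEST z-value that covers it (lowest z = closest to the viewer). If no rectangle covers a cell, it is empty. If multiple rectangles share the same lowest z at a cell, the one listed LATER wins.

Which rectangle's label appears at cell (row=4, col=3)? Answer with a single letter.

Check cell (4,3):
  A: rows 3-5 cols 7-8 -> outside (col miss)
  B: rows 0-2 cols 7-8 -> outside (row miss)
  C: rows 3-8 cols 3-4 z=7 -> covers; best now C (z=7)
  D: rows 3-4 cols 1-5 z=6 -> covers; best now D (z=6)
  E: rows 7-8 cols 3-7 -> outside (row miss)
Winner: D at z=6

Answer: D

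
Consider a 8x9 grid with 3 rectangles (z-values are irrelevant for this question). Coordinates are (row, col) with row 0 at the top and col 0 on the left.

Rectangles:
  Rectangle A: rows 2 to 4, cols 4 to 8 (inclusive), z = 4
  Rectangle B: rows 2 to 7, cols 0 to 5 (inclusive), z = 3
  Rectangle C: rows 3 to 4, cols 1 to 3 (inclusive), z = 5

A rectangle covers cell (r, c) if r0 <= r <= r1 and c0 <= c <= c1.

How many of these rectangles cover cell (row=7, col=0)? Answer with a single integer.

Answer: 1

Derivation:
Check cell (7,0):
  A: rows 2-4 cols 4-8 -> outside (row miss)
  B: rows 2-7 cols 0-5 -> covers
  C: rows 3-4 cols 1-3 -> outside (row miss)
Count covering = 1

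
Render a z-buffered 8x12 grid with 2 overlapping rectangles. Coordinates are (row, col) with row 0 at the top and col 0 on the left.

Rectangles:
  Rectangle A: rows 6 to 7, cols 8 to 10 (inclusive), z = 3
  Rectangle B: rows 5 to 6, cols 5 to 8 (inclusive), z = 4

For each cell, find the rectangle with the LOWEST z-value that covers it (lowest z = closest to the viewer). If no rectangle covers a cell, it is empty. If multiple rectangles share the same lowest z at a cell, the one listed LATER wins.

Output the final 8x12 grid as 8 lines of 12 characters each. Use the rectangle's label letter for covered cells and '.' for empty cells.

............
............
............
............
............
.....BBBB...
.....BBBAAA.
........AAA.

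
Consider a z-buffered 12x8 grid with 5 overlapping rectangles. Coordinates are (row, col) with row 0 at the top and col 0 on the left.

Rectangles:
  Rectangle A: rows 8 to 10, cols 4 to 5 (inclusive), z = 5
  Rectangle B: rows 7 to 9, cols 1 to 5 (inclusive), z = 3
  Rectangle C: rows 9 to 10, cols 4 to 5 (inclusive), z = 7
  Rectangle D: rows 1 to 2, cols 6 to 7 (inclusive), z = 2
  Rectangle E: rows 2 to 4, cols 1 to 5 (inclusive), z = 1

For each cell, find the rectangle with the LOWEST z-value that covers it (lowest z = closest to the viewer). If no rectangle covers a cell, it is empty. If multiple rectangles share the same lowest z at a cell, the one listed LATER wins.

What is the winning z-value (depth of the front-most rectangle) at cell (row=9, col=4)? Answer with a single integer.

Check cell (9,4):
  A: rows 8-10 cols 4-5 z=5 -> covers; best now A (z=5)
  B: rows 7-9 cols 1-5 z=3 -> covers; best now B (z=3)
  C: rows 9-10 cols 4-5 z=7 -> covers; best now B (z=3)
  D: rows 1-2 cols 6-7 -> outside (row miss)
  E: rows 2-4 cols 1-5 -> outside (row miss)
Winner: B at z=3

Answer: 3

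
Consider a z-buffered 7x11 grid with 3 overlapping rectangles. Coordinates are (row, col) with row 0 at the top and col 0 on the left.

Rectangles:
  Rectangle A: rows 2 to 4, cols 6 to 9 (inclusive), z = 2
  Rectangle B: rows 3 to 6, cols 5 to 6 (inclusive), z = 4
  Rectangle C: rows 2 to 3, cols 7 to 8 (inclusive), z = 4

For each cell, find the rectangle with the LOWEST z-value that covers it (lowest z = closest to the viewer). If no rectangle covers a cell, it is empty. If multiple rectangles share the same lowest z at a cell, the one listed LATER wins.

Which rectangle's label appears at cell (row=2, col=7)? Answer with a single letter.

Answer: A

Derivation:
Check cell (2,7):
  A: rows 2-4 cols 6-9 z=2 -> covers; best now A (z=2)
  B: rows 3-6 cols 5-6 -> outside (row miss)
  C: rows 2-3 cols 7-8 z=4 -> covers; best now A (z=2)
Winner: A at z=2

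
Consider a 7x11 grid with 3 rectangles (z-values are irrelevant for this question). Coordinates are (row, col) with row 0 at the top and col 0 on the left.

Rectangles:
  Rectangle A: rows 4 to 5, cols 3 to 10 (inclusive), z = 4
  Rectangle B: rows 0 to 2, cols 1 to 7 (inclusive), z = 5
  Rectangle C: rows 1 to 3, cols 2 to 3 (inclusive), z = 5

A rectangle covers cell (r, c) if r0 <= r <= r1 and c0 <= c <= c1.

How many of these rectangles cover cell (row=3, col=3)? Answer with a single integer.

Answer: 1

Derivation:
Check cell (3,3):
  A: rows 4-5 cols 3-10 -> outside (row miss)
  B: rows 0-2 cols 1-7 -> outside (row miss)
  C: rows 1-3 cols 2-3 -> covers
Count covering = 1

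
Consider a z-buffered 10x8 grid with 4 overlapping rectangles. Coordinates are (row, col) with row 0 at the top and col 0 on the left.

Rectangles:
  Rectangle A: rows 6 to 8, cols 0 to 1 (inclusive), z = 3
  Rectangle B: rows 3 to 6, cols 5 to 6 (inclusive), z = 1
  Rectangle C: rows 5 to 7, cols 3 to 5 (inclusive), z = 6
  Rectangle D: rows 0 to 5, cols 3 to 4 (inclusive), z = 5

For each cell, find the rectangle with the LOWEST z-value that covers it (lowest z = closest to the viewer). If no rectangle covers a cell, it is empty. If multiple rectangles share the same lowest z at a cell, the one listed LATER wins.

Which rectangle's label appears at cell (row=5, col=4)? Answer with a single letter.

Check cell (5,4):
  A: rows 6-8 cols 0-1 -> outside (row miss)
  B: rows 3-6 cols 5-6 -> outside (col miss)
  C: rows 5-7 cols 3-5 z=6 -> covers; best now C (z=6)
  D: rows 0-5 cols 3-4 z=5 -> covers; best now D (z=5)
Winner: D at z=5

Answer: D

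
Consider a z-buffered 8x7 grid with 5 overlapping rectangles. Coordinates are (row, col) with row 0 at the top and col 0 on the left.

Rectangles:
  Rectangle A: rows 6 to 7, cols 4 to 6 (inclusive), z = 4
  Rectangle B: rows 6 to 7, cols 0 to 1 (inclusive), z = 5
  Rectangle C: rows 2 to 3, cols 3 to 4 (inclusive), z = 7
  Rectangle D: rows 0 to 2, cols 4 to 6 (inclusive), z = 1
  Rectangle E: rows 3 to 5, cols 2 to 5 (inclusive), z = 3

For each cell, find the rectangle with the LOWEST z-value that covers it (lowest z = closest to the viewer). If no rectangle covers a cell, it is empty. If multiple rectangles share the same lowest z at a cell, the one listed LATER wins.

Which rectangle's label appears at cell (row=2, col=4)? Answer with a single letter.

Check cell (2,4):
  A: rows 6-7 cols 4-6 -> outside (row miss)
  B: rows 6-7 cols 0-1 -> outside (row miss)
  C: rows 2-3 cols 3-4 z=7 -> covers; best now C (z=7)
  D: rows 0-2 cols 4-6 z=1 -> covers; best now D (z=1)
  E: rows 3-5 cols 2-5 -> outside (row miss)
Winner: D at z=1

Answer: D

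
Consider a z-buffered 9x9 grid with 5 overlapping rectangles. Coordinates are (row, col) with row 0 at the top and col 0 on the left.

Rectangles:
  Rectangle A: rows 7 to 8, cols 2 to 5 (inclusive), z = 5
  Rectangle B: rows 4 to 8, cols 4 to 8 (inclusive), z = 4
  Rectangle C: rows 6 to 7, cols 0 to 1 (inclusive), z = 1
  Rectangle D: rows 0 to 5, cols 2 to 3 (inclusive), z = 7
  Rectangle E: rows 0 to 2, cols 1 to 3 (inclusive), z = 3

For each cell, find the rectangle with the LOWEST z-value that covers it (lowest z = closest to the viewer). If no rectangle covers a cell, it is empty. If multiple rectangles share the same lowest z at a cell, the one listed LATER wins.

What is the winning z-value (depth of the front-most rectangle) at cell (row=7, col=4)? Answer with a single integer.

Answer: 4

Derivation:
Check cell (7,4):
  A: rows 7-8 cols 2-5 z=5 -> covers; best now A (z=5)
  B: rows 4-8 cols 4-8 z=4 -> covers; best now B (z=4)
  C: rows 6-7 cols 0-1 -> outside (col miss)
  D: rows 0-5 cols 2-3 -> outside (row miss)
  E: rows 0-2 cols 1-3 -> outside (row miss)
Winner: B at z=4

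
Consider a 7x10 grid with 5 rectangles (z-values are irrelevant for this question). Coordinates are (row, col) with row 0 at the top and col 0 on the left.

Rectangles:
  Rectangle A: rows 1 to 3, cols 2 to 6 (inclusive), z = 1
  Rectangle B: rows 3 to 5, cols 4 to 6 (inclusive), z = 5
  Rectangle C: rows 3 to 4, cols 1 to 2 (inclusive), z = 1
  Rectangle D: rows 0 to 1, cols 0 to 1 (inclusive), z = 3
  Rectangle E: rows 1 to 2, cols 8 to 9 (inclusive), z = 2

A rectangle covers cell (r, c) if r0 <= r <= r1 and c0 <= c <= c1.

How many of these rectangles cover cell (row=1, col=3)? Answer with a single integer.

Answer: 1

Derivation:
Check cell (1,3):
  A: rows 1-3 cols 2-6 -> covers
  B: rows 3-5 cols 4-6 -> outside (row miss)
  C: rows 3-4 cols 1-2 -> outside (row miss)
  D: rows 0-1 cols 0-1 -> outside (col miss)
  E: rows 1-2 cols 8-9 -> outside (col miss)
Count covering = 1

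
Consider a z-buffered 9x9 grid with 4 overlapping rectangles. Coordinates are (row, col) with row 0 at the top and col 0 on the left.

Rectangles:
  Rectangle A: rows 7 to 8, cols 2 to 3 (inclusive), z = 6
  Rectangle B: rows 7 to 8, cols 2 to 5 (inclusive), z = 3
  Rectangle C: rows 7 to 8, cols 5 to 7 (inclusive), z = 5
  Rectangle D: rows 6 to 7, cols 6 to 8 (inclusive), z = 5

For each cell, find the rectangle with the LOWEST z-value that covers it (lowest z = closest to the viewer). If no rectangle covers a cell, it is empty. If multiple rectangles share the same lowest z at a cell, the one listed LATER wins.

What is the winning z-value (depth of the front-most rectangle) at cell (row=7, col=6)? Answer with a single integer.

Answer: 5

Derivation:
Check cell (7,6):
  A: rows 7-8 cols 2-3 -> outside (col miss)
  B: rows 7-8 cols 2-5 -> outside (col miss)
  C: rows 7-8 cols 5-7 z=5 -> covers; best now C (z=5)
  D: rows 6-7 cols 6-8 z=5 -> covers; best now D (z=5)
Winner: D at z=5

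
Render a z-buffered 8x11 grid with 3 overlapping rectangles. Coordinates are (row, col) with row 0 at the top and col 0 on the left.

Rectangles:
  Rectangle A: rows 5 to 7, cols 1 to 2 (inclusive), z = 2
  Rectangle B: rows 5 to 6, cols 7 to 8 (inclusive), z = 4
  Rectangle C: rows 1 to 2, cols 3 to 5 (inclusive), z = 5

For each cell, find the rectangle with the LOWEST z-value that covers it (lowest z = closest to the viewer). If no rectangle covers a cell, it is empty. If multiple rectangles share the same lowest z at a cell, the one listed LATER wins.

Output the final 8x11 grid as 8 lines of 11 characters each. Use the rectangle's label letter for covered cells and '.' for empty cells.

...........
...CCC.....
...CCC.....
...........
...........
.AA....BB..
.AA....BB..
.AA........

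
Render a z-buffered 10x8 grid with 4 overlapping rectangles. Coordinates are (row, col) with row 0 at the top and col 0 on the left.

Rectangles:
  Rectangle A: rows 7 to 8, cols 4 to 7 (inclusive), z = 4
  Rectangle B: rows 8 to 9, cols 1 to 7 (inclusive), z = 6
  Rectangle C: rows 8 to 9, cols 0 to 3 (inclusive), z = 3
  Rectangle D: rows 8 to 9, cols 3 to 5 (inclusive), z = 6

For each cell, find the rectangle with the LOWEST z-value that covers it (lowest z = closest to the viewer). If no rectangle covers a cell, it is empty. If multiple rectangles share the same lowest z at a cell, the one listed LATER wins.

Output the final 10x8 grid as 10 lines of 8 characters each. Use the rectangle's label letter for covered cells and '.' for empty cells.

........
........
........
........
........
........
........
....AAAA
CCCCAAAA
CCCCDDBB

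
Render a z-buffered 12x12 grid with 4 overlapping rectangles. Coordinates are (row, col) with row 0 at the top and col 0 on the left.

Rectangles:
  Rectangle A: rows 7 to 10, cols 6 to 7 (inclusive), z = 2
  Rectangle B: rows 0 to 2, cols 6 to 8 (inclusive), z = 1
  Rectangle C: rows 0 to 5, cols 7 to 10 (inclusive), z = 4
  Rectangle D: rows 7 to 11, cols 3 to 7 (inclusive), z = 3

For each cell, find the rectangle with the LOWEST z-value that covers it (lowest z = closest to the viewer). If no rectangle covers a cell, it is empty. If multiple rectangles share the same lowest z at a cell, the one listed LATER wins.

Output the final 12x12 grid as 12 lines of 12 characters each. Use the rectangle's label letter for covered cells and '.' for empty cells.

......BBBCC.
......BBBCC.
......BBBCC.
.......CCCC.
.......CCCC.
.......CCCC.
............
...DDDAA....
...DDDAA....
...DDDAA....
...DDDAA....
...DDDDD....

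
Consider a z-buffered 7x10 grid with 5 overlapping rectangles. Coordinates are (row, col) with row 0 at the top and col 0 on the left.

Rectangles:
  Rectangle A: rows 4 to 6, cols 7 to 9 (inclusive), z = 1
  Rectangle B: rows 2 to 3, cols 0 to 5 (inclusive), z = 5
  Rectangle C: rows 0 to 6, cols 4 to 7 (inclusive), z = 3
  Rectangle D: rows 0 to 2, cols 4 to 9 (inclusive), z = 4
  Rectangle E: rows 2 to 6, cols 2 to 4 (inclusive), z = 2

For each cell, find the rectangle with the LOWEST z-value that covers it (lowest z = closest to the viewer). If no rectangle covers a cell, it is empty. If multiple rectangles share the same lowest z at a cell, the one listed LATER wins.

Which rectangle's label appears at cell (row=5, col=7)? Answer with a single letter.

Answer: A

Derivation:
Check cell (5,7):
  A: rows 4-6 cols 7-9 z=1 -> covers; best now A (z=1)
  B: rows 2-3 cols 0-5 -> outside (row miss)
  C: rows 0-6 cols 4-7 z=3 -> covers; best now A (z=1)
  D: rows 0-2 cols 4-9 -> outside (row miss)
  E: rows 2-6 cols 2-4 -> outside (col miss)
Winner: A at z=1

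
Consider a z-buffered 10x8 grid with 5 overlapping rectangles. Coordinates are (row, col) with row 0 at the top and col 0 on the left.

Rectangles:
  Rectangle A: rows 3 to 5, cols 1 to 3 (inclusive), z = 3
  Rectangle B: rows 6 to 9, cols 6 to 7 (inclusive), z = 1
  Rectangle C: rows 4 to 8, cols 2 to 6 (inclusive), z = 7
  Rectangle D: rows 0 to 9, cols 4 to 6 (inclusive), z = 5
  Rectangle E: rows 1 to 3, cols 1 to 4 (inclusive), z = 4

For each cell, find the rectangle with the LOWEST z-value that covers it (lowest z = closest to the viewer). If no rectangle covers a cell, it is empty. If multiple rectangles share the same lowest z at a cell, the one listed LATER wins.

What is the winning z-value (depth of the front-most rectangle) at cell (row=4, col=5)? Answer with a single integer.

Check cell (4,5):
  A: rows 3-5 cols 1-3 -> outside (col miss)
  B: rows 6-9 cols 6-7 -> outside (row miss)
  C: rows 4-8 cols 2-6 z=7 -> covers; best now C (z=7)
  D: rows 0-9 cols 4-6 z=5 -> covers; best now D (z=5)
  E: rows 1-3 cols 1-4 -> outside (row miss)
Winner: D at z=5

Answer: 5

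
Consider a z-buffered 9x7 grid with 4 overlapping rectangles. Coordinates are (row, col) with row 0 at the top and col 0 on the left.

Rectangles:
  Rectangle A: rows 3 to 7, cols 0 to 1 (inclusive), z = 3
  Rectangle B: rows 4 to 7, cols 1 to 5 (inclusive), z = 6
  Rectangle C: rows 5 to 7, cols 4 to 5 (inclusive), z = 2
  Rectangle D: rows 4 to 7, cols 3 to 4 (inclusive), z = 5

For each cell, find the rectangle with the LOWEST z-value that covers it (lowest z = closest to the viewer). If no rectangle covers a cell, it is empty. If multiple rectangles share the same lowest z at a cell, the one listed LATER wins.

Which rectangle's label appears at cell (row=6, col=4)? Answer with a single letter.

Check cell (6,4):
  A: rows 3-7 cols 0-1 -> outside (col miss)
  B: rows 4-7 cols 1-5 z=6 -> covers; best now B (z=6)
  C: rows 5-7 cols 4-5 z=2 -> covers; best now C (z=2)
  D: rows 4-7 cols 3-4 z=5 -> covers; best now C (z=2)
Winner: C at z=2

Answer: C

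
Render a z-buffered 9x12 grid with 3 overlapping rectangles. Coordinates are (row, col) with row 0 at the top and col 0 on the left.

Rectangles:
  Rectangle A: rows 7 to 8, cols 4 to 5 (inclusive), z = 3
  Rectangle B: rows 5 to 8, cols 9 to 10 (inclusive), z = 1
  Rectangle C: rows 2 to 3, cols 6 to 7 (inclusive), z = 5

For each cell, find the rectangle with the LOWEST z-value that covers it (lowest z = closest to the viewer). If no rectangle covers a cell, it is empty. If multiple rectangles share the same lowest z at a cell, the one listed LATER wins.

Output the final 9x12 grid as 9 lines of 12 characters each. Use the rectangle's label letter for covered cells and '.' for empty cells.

............
............
......CC....
......CC....
............
.........BB.
.........BB.
....AA...BB.
....AA...BB.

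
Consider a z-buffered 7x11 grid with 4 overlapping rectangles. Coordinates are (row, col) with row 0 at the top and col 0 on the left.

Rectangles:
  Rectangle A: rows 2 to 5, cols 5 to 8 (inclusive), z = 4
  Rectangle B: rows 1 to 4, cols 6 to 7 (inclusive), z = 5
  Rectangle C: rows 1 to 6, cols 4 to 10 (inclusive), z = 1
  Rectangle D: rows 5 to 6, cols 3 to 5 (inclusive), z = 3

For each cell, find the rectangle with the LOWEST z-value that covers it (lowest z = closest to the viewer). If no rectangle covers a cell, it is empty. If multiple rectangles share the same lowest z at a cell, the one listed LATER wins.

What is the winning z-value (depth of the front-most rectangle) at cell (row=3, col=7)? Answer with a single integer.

Check cell (3,7):
  A: rows 2-5 cols 5-8 z=4 -> covers; best now A (z=4)
  B: rows 1-4 cols 6-7 z=5 -> covers; best now A (z=4)
  C: rows 1-6 cols 4-10 z=1 -> covers; best now C (z=1)
  D: rows 5-6 cols 3-5 -> outside (row miss)
Winner: C at z=1

Answer: 1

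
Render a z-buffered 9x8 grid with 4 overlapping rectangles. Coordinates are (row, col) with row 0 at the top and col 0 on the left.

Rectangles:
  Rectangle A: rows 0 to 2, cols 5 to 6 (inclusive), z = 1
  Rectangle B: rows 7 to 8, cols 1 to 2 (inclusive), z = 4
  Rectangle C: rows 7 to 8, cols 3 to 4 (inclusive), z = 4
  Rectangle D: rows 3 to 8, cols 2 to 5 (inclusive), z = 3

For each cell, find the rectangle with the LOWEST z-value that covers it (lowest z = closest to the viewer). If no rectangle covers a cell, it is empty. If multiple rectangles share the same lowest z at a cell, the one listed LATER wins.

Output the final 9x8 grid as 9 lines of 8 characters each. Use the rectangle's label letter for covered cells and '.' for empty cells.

.....AA.
.....AA.
.....AA.
..DDDD..
..DDDD..
..DDDD..
..DDDD..
.BDDDD..
.BDDDD..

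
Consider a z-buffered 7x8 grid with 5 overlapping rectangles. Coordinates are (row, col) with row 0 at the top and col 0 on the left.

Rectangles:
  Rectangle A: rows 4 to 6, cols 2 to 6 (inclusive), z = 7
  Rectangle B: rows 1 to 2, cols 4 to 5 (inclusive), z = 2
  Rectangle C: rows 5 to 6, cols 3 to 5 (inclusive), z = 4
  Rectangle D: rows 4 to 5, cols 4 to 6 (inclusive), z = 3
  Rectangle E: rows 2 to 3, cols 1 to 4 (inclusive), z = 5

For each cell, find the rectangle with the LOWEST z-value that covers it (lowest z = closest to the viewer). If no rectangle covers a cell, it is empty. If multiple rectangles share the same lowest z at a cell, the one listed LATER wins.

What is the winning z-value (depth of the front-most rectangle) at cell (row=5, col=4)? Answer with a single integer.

Answer: 3

Derivation:
Check cell (5,4):
  A: rows 4-6 cols 2-6 z=7 -> covers; best now A (z=7)
  B: rows 1-2 cols 4-5 -> outside (row miss)
  C: rows 5-6 cols 3-5 z=4 -> covers; best now C (z=4)
  D: rows 4-5 cols 4-6 z=3 -> covers; best now D (z=3)
  E: rows 2-3 cols 1-4 -> outside (row miss)
Winner: D at z=3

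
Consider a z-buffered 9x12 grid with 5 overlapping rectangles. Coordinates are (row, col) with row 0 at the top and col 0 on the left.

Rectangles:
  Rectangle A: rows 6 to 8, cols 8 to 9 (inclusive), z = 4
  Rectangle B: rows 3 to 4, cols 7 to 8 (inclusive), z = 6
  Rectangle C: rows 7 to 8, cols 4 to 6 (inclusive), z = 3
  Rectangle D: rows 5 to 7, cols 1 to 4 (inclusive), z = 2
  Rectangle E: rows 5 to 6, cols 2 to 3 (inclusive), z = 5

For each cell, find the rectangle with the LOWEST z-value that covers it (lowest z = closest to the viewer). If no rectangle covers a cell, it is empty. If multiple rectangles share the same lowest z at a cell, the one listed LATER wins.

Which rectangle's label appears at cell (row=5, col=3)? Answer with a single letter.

Answer: D

Derivation:
Check cell (5,3):
  A: rows 6-8 cols 8-9 -> outside (row miss)
  B: rows 3-4 cols 7-8 -> outside (row miss)
  C: rows 7-8 cols 4-6 -> outside (row miss)
  D: rows 5-7 cols 1-4 z=2 -> covers; best now D (z=2)
  E: rows 5-6 cols 2-3 z=5 -> covers; best now D (z=2)
Winner: D at z=2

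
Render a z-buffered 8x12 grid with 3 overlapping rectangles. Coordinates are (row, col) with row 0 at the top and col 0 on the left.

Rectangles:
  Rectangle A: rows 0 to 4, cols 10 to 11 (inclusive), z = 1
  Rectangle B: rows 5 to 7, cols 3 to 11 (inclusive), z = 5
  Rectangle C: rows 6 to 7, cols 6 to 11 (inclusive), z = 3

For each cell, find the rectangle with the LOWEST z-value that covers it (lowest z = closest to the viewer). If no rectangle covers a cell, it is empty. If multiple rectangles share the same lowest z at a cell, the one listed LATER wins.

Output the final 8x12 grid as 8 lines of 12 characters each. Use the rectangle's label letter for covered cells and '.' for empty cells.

..........AA
..........AA
..........AA
..........AA
..........AA
...BBBBBBBBB
...BBBCCCCCC
...BBBCCCCCC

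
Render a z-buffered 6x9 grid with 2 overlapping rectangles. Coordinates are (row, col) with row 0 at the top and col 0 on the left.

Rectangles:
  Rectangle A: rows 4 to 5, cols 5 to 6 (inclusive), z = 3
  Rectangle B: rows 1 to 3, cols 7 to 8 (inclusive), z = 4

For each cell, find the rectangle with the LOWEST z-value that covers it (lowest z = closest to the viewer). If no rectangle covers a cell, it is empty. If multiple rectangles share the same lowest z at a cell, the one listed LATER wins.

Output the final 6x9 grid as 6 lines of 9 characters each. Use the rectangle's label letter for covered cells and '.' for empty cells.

.........
.......BB
.......BB
.......BB
.....AA..
.....AA..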